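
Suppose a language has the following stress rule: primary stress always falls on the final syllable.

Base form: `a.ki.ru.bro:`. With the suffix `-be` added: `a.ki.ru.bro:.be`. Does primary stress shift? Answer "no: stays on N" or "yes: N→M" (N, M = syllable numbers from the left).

yes: 4→5

Base `a.ki.ru.bro:` (4 syllables):
  The word has 4 syllables; the final syllable is syllable 4 (bro:).
  → primary stress on syllable 4.
Suffixed `a.ki.ru.bro:.be` (5 syllables):
  The word has 5 syllables; the final syllable is syllable 5 (be).
  → primary stress on syllable 5.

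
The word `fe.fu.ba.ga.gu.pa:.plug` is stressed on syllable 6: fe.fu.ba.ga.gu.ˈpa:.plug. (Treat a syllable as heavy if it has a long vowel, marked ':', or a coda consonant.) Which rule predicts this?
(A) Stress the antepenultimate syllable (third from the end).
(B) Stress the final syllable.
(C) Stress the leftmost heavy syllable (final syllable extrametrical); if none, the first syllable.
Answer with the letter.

C

Rule A → syllable 5 (observed: 6).
Rule B → syllable 7 (observed: 6).
Rule C → syllable 6 ✓.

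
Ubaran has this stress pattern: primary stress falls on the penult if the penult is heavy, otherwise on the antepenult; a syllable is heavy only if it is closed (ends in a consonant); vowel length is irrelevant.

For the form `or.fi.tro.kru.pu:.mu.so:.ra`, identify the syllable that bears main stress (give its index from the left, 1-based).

6

Weights: 6 mu L, 7 so: L, 8 ra L.
The penult (syllable 7, so:) is light, so stress falls on the antepenult (syllable 6, mu).
Primary stress: syllable 6 → or.fi.tro.kru.pu:.ˈmu.so:.ra.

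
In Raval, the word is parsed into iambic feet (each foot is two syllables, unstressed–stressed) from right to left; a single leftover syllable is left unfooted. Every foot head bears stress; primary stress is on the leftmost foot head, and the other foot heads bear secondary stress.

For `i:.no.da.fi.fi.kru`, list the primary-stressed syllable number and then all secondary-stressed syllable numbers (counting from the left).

Parse right to left into iambic (σˈσ) feet: (i:.ˈno) (da.ˈfi) (fi.ˈkru).
Foot heads (stressed positions): 2, 4, 6.
End Rule Leftmost: primary stress on the leftmost head = syllable 2.
Secondary stress on 4, 6: i:.ˈno.da.ˌfi.fi.ˌkru.

primary 2, secondary 4, 6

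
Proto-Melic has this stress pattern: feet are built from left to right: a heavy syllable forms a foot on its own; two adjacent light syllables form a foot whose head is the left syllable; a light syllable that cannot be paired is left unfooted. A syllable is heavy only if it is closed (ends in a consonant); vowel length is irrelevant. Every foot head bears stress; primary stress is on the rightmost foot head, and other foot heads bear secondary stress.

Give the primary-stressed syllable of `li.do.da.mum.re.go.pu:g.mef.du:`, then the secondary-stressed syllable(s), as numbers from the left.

Weights: 1 li L, 2 do L, 3 da L, 4 mum H, 5 re L, 6 go L, 7 pu:g H, 8 mef H, 9 du: L.
Parse left to right (heavy = foot alone; LL = one foot; stranded L unfooted): (ˈli.do) da (ˈmum) (ˈre.go) (ˈpu:g) (ˈmef) du:.
Foot heads: 1, 4, 5, 7, 8.
Primary stress on the rightmost head = syllable 8.
Secondary stress on 1, 4, 5, 7: ˌli.do.da.ˌmum.ˌre.go.ˌpu:g.ˈmef.du:.

primary 8, secondary 1, 4, 5, 7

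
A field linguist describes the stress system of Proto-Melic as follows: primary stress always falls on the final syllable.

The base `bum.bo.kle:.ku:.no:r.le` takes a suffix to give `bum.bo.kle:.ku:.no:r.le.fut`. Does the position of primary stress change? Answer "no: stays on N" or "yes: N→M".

yes: 6→7

Base `bum.bo.kle:.ku:.no:r.le` (6 syllables):
  The word has 6 syllables; the final syllable is syllable 6 (le).
  → primary stress on syllable 6.
Suffixed `bum.bo.kle:.ku:.no:r.le.fut` (7 syllables):
  The word has 7 syllables; the final syllable is syllable 7 (fut).
  → primary stress on syllable 7.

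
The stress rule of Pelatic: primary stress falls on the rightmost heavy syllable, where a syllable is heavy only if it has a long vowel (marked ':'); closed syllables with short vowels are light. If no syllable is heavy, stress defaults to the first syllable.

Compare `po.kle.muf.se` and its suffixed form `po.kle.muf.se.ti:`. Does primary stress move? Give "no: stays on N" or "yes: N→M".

yes: 1→5

Base `po.kle.muf.se` (4 syllables):
  Weights: 1 po L, 2 kle L, 3 muf L, 4 se L.
  No heavy syllable in the domain; default to the first syllable = syllable 1.
  → primary stress on syllable 1.
Suffixed `po.kle.muf.se.ti:` (5 syllables):
  Weights: 1 po L, 2 kle L, 3 muf L, 4 se L, 5 ti: H.
  Heavy syllables in the domain: 5. The rightmost is syllable 5 (ti:).
  → primary stress on syllable 5.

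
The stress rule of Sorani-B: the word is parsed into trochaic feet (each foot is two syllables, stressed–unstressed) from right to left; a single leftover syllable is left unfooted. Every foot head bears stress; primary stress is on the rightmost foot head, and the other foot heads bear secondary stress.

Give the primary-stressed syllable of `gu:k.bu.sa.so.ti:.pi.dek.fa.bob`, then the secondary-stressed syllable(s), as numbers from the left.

primary 8, secondary 2, 4, 6

Parse right to left into trochaic (ˈσσ) feet: gu:k (ˈbu.sa) (ˈso.ti:) (ˈpi.dek) (ˈfa.bob). Syllable 1 is left unfooted.
Foot heads (stressed positions): 2, 4, 6, 8.
End Rule Rightmost: primary stress on the rightmost head = syllable 8.
Secondary stress on 2, 4, 6: gu:k.ˌbu.sa.ˌso.ti:.ˌpi.dek.ˈfa.bob.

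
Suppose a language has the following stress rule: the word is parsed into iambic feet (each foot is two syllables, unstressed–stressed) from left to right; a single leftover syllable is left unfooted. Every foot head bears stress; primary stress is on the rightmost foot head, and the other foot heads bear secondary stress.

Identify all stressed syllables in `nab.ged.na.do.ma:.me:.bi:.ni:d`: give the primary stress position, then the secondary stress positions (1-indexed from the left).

primary 8, secondary 2, 4, 6

Parse left to right into iambic (σˈσ) feet: (nab.ˈged) (na.ˈdo) (ma:.ˈme:) (bi:.ˈni:d).
Foot heads (stressed positions): 2, 4, 6, 8.
End Rule Rightmost: primary stress on the rightmost head = syllable 8.
Secondary stress on 2, 4, 6: nab.ˌged.na.ˌdo.ma:.ˌme:.bi:.ˈni:d.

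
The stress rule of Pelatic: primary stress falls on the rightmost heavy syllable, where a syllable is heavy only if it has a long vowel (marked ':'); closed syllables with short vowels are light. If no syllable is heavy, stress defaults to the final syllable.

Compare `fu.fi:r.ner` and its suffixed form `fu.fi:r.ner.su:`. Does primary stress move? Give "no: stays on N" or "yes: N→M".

Base `fu.fi:r.ner` (3 syllables):
  Weights: 1 fu L, 2 fi:r H, 3 ner L.
  Heavy syllables in the domain: 2. The rightmost is syllable 2 (fi:r).
  → primary stress on syllable 2.
Suffixed `fu.fi:r.ner.su:` (4 syllables):
  Weights: 1 fu L, 2 fi:r H, 3 ner L, 4 su: H.
  Heavy syllables in the domain: 2, 4. The rightmost is syllable 4 (su:).
  → primary stress on syllable 4.

yes: 2→4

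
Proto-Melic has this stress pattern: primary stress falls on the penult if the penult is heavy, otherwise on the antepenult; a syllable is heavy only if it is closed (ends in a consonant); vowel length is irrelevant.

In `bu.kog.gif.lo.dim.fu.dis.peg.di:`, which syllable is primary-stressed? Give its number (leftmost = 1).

8

Weights: 7 dis H, 8 peg H, 9 di: L.
The penult (syllable 8, peg) is heavy, so it takes stress.
Primary stress: syllable 8 → bu.kog.gif.lo.dim.fu.dis.ˈpeg.di:.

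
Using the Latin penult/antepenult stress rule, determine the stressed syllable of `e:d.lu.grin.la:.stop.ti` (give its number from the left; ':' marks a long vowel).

Classical Latin: stress the penult if heavy (long vowel or closed), else the antepenult.
Weights: 4 la: H, 5 stop H, 6 ti L.
The penult (syllable 5, stop) is heavy, so it takes stress.
Stress on syllable 5: e:d.lu.grin.la:.ˈstop.ti.

5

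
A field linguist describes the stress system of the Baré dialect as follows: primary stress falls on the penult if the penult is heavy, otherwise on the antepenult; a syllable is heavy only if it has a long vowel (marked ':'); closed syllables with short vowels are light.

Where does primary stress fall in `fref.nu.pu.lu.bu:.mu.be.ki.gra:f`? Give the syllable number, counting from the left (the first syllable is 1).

7

Weights: 7 be L, 8 ki L, 9 gra:f H.
The penult (syllable 8, ki) is light, so stress falls on the antepenult (syllable 7, be).
Primary stress: syllable 7 → fref.nu.pu.lu.bu:.mu.ˈbe.ki.gra:f.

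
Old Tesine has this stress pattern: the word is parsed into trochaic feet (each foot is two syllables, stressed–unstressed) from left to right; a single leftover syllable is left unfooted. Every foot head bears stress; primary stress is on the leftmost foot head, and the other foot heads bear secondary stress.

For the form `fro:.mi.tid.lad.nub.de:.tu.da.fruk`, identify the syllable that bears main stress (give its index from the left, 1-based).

1

Parse left to right into trochaic (ˈσσ) feet: (ˈfro:.mi) (ˈtid.lad) (ˈnub.de:) (ˈtu.da) fruk. Syllable 9 is left unfooted.
Foot heads (stressed positions): 1, 3, 5, 7.
End Rule Leftmost: primary stress on the leftmost head = syllable 1.
Primary stress: syllable 1 → ˈfro:.mi.tid.lad.nub.de:.tu.da.fruk.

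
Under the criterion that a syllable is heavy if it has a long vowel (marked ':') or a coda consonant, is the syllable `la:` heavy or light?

heavy

`la:`: long vowel, open (no coda). Long vowel → heavy.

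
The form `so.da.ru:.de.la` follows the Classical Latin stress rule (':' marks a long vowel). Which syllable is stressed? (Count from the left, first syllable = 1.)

3

Classical Latin: stress the penult if heavy (long vowel or closed), else the antepenult.
Weights: 3 ru: H, 4 de L, 5 la L.
The penult (syllable 4, de) is light, so stress falls on the antepenult (syllable 3, ru:).
Stress on syllable 3: so.da.ˈru:.de.la.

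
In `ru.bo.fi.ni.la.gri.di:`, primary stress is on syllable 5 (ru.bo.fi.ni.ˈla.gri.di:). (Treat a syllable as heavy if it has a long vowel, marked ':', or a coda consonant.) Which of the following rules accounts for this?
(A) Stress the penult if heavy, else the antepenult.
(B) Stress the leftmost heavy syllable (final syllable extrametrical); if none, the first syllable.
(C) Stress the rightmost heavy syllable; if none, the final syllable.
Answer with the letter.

A

Rule A → syllable 5 ✓.
Rule B → syllable 1 (observed: 5).
Rule C → syllable 7 (observed: 5).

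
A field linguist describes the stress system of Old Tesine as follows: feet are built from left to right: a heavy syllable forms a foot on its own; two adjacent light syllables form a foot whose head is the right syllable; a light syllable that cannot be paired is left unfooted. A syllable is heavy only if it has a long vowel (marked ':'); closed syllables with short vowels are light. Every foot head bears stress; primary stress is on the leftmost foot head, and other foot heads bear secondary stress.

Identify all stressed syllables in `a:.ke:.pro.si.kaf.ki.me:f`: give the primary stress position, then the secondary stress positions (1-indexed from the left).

primary 1, secondary 2, 4, 6, 7

Weights: 1 a: H, 2 ke: H, 3 pro L, 4 si L, 5 kaf L, 6 ki L, 7 me:f H.
Parse left to right (heavy = foot alone; LL = one foot; stranded L unfooted): (ˈa:) (ˈke:) (pro.ˈsi) (kaf.ˈki) (ˈme:f).
Foot heads: 1, 2, 4, 6, 7.
Primary stress on the leftmost head = syllable 1.
Secondary stress on 2, 4, 6, 7: ˈa:.ˌke:.pro.ˌsi.kaf.ˌki.ˌme:f.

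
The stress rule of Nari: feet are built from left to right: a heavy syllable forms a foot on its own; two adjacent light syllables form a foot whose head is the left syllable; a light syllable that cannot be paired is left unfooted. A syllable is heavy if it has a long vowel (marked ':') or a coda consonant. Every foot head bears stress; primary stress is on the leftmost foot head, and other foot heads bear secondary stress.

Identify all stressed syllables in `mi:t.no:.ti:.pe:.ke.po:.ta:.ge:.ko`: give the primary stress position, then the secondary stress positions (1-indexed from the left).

primary 1, secondary 2, 3, 4, 6, 7, 8

Weights: 1 mi:t H, 2 no: H, 3 ti: H, 4 pe: H, 5 ke L, 6 po: H, 7 ta: H, 8 ge: H, 9 ko L.
Parse left to right (heavy = foot alone; LL = one foot; stranded L unfooted): (ˈmi:t) (ˈno:) (ˈti:) (ˈpe:) ke (ˈpo:) (ˈta:) (ˈge:) ko.
Foot heads: 1, 2, 3, 4, 6, 7, 8.
Primary stress on the leftmost head = syllable 1.
Secondary stress on 2, 3, 4, 6, 7, 8: ˈmi:t.ˌno:.ˌti:.ˌpe:.ke.ˌpo:.ˌta:.ˌge:.ko.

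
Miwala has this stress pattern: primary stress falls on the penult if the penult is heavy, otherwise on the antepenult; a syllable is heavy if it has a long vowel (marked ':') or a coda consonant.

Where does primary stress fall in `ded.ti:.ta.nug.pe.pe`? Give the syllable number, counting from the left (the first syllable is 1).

Weights: 4 nug H, 5 pe L, 6 pe L.
The penult (syllable 5, pe) is light, so stress falls on the antepenult (syllable 4, nug).
Primary stress: syllable 4 → ded.ti:.ta.ˈnug.pe.pe.

4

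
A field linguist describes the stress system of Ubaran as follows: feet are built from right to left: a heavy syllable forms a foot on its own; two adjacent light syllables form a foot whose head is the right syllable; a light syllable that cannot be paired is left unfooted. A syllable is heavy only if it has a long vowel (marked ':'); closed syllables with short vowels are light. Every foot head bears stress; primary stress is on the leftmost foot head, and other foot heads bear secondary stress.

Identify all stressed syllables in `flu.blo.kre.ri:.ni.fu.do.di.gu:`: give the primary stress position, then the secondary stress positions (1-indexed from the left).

Weights: 1 flu L, 2 blo L, 3 kre L, 4 ri: H, 5 ni L, 6 fu L, 7 do L, 8 di L, 9 gu: H.
Parse right to left (heavy = foot alone; LL = one foot; stranded L unfooted): flu (blo.ˈkre) (ˈri:) (ni.ˈfu) (do.ˈdi) (ˈgu:).
Foot heads: 3, 4, 6, 8, 9.
Primary stress on the leftmost head = syllable 3.
Secondary stress on 4, 6, 8, 9: flu.blo.ˈkre.ˌri:.ni.ˌfu.do.ˌdi.ˌgu:.

primary 3, secondary 4, 6, 8, 9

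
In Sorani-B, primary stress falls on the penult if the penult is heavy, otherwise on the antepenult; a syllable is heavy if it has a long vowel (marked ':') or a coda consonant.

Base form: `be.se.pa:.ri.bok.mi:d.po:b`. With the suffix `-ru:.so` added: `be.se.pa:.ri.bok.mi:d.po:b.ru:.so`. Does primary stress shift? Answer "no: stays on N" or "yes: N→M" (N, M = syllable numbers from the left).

Base `be.se.pa:.ri.bok.mi:d.po:b` (7 syllables):
  Weights: 5 bok H, 6 mi:d H, 7 po:b H.
  The penult (syllable 6, mi:d) is heavy, so it takes stress.
  → primary stress on syllable 6.
Suffixed `be.se.pa:.ri.bok.mi:d.po:b.ru:.so` (9 syllables):
  Weights: 7 po:b H, 8 ru: H, 9 so L.
  The penult (syllable 8, ru:) is heavy, so it takes stress.
  → primary stress on syllable 8.

yes: 6→8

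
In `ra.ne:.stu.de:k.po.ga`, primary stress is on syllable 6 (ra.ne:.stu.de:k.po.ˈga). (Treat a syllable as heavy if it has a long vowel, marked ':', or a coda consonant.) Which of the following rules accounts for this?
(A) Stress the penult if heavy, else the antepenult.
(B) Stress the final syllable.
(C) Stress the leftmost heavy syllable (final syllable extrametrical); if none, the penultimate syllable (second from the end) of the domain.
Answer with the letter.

B

Rule A → syllable 4 (observed: 6).
Rule B → syllable 6 ✓.
Rule C → syllable 2 (observed: 6).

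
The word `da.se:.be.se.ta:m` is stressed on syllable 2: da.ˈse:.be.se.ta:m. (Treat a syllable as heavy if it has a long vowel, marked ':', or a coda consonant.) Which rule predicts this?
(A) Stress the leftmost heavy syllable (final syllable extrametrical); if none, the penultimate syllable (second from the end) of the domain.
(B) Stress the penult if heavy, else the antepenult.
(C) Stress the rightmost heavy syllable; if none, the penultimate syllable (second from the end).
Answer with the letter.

Rule A → syllable 2 ✓.
Rule B → syllable 3 (observed: 2).
Rule C → syllable 5 (observed: 2).

A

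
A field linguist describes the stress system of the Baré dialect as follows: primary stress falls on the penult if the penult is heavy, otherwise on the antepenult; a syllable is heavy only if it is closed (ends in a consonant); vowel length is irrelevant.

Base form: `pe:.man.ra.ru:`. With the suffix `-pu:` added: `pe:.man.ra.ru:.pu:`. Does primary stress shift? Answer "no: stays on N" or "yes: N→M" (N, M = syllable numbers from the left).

yes: 2→3

Base `pe:.man.ra.ru:` (4 syllables):
  Weights: 2 man H, 3 ra L, 4 ru: L.
  The penult (syllable 3, ra) is light, so stress falls on the antepenult (syllable 2, man).
  → primary stress on syllable 2.
Suffixed `pe:.man.ra.ru:.pu:` (5 syllables):
  Weights: 3 ra L, 4 ru: L, 5 pu: L.
  The penult (syllable 4, ru:) is light, so stress falls on the antepenult (syllable 3, ra).
  → primary stress on syllable 3.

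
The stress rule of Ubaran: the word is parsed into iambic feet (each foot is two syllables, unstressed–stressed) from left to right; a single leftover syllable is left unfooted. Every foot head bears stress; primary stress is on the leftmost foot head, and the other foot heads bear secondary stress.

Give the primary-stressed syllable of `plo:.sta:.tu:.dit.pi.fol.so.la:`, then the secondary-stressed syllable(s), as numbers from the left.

Parse left to right into iambic (σˈσ) feet: (plo:.ˈsta:) (tu:.ˈdit) (pi.ˈfol) (so.ˈla:).
Foot heads (stressed positions): 2, 4, 6, 8.
End Rule Leftmost: primary stress on the leftmost head = syllable 2.
Secondary stress on 4, 6, 8: plo:.ˈsta:.tu:.ˌdit.pi.ˌfol.so.ˌla:.

primary 2, secondary 4, 6, 8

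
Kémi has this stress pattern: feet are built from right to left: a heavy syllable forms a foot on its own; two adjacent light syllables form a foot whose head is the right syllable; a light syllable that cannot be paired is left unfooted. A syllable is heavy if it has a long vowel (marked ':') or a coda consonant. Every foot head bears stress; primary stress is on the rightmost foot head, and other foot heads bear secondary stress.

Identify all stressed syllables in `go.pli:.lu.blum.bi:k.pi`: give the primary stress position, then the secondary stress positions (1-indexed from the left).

primary 5, secondary 2, 4

Weights: 1 go L, 2 pli: H, 3 lu L, 4 blum H, 5 bi:k H, 6 pi L.
Parse right to left (heavy = foot alone; LL = one foot; stranded L unfooted): go (ˈpli:) lu (ˈblum) (ˈbi:k) pi.
Foot heads: 2, 4, 5.
Primary stress on the rightmost head = syllable 5.
Secondary stress on 2, 4: go.ˌpli:.lu.ˌblum.ˈbi:k.pi.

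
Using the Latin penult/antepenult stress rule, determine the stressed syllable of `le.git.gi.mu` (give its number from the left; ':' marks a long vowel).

Classical Latin: stress the penult if heavy (long vowel or closed), else the antepenult.
Weights: 2 git H, 3 gi L, 4 mu L.
The penult (syllable 3, gi) is light, so stress falls on the antepenult (syllable 2, git).
Stress on syllable 2: le.ˈgit.gi.mu.

2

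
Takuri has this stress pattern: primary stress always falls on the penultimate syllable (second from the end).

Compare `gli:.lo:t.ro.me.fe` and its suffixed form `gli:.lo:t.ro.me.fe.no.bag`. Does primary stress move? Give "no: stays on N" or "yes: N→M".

yes: 4→6

Base `gli:.lo:t.ro.me.fe` (5 syllables):
  The word has 5 syllables; the penultimate syllable (second from the end) is syllable 4 (me).
  → primary stress on syllable 4.
Suffixed `gli:.lo:t.ro.me.fe.no.bag` (7 syllables):
  The word has 7 syllables; the penultimate syllable (second from the end) is syllable 6 (no).
  → primary stress on syllable 6.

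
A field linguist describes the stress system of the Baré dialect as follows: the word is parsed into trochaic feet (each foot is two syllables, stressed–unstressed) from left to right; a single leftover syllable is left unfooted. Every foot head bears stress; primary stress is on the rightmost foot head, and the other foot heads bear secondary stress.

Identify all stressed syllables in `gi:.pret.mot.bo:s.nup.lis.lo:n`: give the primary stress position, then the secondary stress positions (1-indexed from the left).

Parse left to right into trochaic (ˈσσ) feet: (ˈgi:.pret) (ˈmot.bo:s) (ˈnup.lis) lo:n. Syllable 7 is left unfooted.
Foot heads (stressed positions): 1, 3, 5.
End Rule Rightmost: primary stress on the rightmost head = syllable 5.
Secondary stress on 1, 3: ˌgi:.pret.ˌmot.bo:s.ˈnup.lis.lo:n.

primary 5, secondary 1, 3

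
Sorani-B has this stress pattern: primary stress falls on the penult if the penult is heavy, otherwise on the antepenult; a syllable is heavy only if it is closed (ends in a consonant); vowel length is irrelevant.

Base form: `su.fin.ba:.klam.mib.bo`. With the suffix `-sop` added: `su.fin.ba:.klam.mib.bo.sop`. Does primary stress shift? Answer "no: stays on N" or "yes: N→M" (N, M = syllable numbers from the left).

no: stays on 5

Base `su.fin.ba:.klam.mib.bo` (6 syllables):
  Weights: 4 klam H, 5 mib H, 6 bo L.
  The penult (syllable 5, mib) is heavy, so it takes stress.
  → primary stress on syllable 5.
Suffixed `su.fin.ba:.klam.mib.bo.sop` (7 syllables):
  Weights: 5 mib H, 6 bo L, 7 sop H.
  The penult (syllable 6, bo) is light, so stress falls on the antepenult (syllable 5, mib).
  → primary stress on syllable 5.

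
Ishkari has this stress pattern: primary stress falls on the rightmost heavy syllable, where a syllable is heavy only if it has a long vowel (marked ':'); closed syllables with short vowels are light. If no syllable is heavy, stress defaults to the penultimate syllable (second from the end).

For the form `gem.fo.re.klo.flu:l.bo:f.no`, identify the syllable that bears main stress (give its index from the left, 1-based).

6

Weights: 1 gem L, 2 fo L, 3 re L, 4 klo L, 5 flu:l H, 6 bo:f H, 7 no L.
Heavy syllables in the domain: 5, 6. The rightmost is syllable 6 (bo:f).
Primary stress: syllable 6 → gem.fo.re.klo.flu:l.ˈbo:f.no.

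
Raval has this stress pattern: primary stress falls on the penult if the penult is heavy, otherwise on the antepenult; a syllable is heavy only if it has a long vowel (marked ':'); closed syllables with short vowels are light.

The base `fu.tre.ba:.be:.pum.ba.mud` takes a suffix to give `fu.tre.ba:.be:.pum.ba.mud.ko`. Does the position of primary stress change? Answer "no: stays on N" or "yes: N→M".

Base `fu.tre.ba:.be:.pum.ba.mud` (7 syllables):
  Weights: 5 pum L, 6 ba L, 7 mud L.
  The penult (syllable 6, ba) is light, so stress falls on the antepenult (syllable 5, pum).
  → primary stress on syllable 5.
Suffixed `fu.tre.ba:.be:.pum.ba.mud.ko` (8 syllables):
  Weights: 6 ba L, 7 mud L, 8 ko L.
  The penult (syllable 7, mud) is light, so stress falls on the antepenult (syllable 6, ba).
  → primary stress on syllable 6.

yes: 5→6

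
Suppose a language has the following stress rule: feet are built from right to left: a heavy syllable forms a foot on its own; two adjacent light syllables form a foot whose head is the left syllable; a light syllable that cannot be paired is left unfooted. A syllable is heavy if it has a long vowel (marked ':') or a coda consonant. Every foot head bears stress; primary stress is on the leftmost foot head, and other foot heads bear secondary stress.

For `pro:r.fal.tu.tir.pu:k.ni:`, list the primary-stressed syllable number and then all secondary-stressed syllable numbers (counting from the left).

primary 1, secondary 2, 4, 5, 6

Weights: 1 pro:r H, 2 fal H, 3 tu L, 4 tir H, 5 pu:k H, 6 ni: H.
Parse right to left (heavy = foot alone; LL = one foot; stranded L unfooted): (ˈpro:r) (ˈfal) tu (ˈtir) (ˈpu:k) (ˈni:).
Foot heads: 1, 2, 4, 5, 6.
Primary stress on the leftmost head = syllable 1.
Secondary stress on 2, 4, 5, 6: ˈpro:r.ˌfal.tu.ˌtir.ˌpu:k.ˌni:.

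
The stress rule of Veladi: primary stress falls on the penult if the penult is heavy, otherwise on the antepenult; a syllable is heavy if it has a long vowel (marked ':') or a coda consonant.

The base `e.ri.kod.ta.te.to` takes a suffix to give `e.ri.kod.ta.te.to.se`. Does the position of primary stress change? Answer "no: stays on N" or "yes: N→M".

Base `e.ri.kod.ta.te.to` (6 syllables):
  Weights: 4 ta L, 5 te L, 6 to L.
  The penult (syllable 5, te) is light, so stress falls on the antepenult (syllable 4, ta).
  → primary stress on syllable 4.
Suffixed `e.ri.kod.ta.te.to.se` (7 syllables):
  Weights: 5 te L, 6 to L, 7 se L.
  The penult (syllable 6, to) is light, so stress falls on the antepenult (syllable 5, te).
  → primary stress on syllable 5.

yes: 4→5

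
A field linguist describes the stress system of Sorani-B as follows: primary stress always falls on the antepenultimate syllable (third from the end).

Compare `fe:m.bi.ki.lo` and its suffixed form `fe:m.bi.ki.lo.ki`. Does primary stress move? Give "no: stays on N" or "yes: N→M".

Base `fe:m.bi.ki.lo` (4 syllables):
  The word has 4 syllables; the antepenultimate syllable (third from the end) is syllable 2 (bi).
  → primary stress on syllable 2.
Suffixed `fe:m.bi.ki.lo.ki` (5 syllables):
  The word has 5 syllables; the antepenultimate syllable (third from the end) is syllable 3 (ki).
  → primary stress on syllable 3.

yes: 2→3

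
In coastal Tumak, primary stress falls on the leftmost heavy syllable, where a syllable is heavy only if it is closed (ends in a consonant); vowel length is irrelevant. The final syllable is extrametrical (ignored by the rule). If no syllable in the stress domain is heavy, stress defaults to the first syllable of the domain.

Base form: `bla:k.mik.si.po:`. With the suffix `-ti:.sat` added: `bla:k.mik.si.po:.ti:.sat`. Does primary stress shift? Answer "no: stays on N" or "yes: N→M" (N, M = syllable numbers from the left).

Base `bla:k.mik.si.po:` (4 syllables):
  The final syllable (4, po:) is extrametrical; the stress domain is syllables 1–3.
  Weights: 1 bla:k H, 2 mik H, 3 si L.
  Heavy syllables in the domain: 1, 2. The leftmost is syllable 1 (bla:k).
  → primary stress on syllable 1.
Suffixed `bla:k.mik.si.po:.ti:.sat` (6 syllables):
  The final syllable (6, sat) is extrametrical; the stress domain is syllables 1–5.
  Weights: 1 bla:k H, 2 mik H, 3 si L, 4 po: L, 5 ti: L.
  Heavy syllables in the domain: 1, 2. The leftmost is syllable 1 (bla:k).
  → primary stress on syllable 1.

no: stays on 1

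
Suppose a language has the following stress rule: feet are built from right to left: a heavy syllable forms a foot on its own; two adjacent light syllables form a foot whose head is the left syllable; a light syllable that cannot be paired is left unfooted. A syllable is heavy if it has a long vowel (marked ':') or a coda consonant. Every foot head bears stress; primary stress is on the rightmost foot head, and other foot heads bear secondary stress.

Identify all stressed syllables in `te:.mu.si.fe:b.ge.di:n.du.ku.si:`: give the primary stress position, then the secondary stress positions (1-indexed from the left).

primary 9, secondary 1, 2, 4, 6, 7

Weights: 1 te: H, 2 mu L, 3 si L, 4 fe:b H, 5 ge L, 6 di:n H, 7 du L, 8 ku L, 9 si: H.
Parse right to left (heavy = foot alone; LL = one foot; stranded L unfooted): (ˈte:) (ˈmu.si) (ˈfe:b) ge (ˈdi:n) (ˈdu.ku) (ˈsi:).
Foot heads: 1, 2, 4, 6, 7, 9.
Primary stress on the rightmost head = syllable 9.
Secondary stress on 1, 2, 4, 6, 7: ˌte:.ˌmu.si.ˌfe:b.ge.ˌdi:n.ˌdu.ku.ˈsi:.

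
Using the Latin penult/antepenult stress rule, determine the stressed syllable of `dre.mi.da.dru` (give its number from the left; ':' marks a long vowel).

Classical Latin: stress the penult if heavy (long vowel or closed), else the antepenult.
Weights: 2 mi L, 3 da L, 4 dru L.
The penult (syllable 3, da) is light, so stress falls on the antepenult (syllable 2, mi).
Stress on syllable 2: dre.ˈmi.da.dru.

2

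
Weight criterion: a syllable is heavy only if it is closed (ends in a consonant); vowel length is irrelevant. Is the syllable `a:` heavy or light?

`a:`: long vowel, open (no coda). Open (no coda) → light.

light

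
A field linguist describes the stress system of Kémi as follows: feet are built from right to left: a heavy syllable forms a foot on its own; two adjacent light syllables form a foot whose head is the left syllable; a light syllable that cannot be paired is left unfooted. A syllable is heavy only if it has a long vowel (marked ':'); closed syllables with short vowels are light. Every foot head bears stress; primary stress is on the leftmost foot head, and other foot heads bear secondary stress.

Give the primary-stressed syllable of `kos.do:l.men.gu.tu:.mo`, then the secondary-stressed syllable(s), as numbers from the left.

primary 2, secondary 3, 5

Weights: 1 kos L, 2 do:l H, 3 men L, 4 gu L, 5 tu: H, 6 mo L.
Parse right to left (heavy = foot alone; LL = one foot; stranded L unfooted): kos (ˈdo:l) (ˈmen.gu) (ˈtu:) mo.
Foot heads: 2, 3, 5.
Primary stress on the leftmost head = syllable 2.
Secondary stress on 3, 5: kos.ˈdo:l.ˌmen.gu.ˌtu:.mo.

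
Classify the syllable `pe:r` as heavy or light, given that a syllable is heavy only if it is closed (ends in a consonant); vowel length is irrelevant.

heavy

`pe:r`: long vowel, closed (coda /r/). Closed (coda /r/) → heavy.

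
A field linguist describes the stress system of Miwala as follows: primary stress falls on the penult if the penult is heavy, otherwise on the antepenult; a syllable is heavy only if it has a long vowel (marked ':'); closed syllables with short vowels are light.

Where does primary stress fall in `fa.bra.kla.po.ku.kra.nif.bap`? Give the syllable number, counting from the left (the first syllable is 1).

Weights: 6 kra L, 7 nif L, 8 bap L.
The penult (syllable 7, nif) is light, so stress falls on the antepenult (syllable 6, kra).
Primary stress: syllable 6 → fa.bra.kla.po.ku.ˈkra.nif.bap.

6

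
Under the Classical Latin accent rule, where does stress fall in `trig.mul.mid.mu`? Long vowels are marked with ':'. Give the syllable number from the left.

3

Classical Latin: stress the penult if heavy (long vowel or closed), else the antepenult.
Weights: 2 mul H, 3 mid H, 4 mu L.
The penult (syllable 3, mid) is heavy, so it takes stress.
Stress on syllable 3: trig.mul.ˈmid.mu.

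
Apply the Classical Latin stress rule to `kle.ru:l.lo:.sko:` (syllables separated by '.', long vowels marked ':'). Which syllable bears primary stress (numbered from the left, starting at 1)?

Classical Latin: stress the penult if heavy (long vowel or closed), else the antepenult.
Weights: 2 ru:l H, 3 lo: H, 4 sko: H.
The penult (syllable 3, lo:) is heavy, so it takes stress.
Stress on syllable 3: kle.ru:l.ˈlo:.sko:.

3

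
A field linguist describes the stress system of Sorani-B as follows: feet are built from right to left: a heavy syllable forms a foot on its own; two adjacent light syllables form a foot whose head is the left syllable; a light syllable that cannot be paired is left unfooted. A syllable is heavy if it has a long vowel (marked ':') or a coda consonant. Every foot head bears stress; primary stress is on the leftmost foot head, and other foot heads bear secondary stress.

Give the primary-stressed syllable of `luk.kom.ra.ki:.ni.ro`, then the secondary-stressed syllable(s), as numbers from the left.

Weights: 1 luk H, 2 kom H, 3 ra L, 4 ki: H, 5 ni L, 6 ro L.
Parse right to left (heavy = foot alone; LL = one foot; stranded L unfooted): (ˈluk) (ˈkom) ra (ˈki:) (ˈni.ro).
Foot heads: 1, 2, 4, 5.
Primary stress on the leftmost head = syllable 1.
Secondary stress on 2, 4, 5: ˈluk.ˌkom.ra.ˌki:.ˌni.ro.

primary 1, secondary 2, 4, 5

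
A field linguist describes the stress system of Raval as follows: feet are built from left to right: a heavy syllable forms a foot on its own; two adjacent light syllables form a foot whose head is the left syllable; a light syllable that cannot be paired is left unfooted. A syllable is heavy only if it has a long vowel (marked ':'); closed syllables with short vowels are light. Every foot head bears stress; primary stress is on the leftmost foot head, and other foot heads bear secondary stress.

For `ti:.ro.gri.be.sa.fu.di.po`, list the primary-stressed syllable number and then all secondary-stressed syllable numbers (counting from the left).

Weights: 1 ti: H, 2 ro L, 3 gri L, 4 be L, 5 sa L, 6 fu L, 7 di L, 8 po L.
Parse left to right (heavy = foot alone; LL = one foot; stranded L unfooted): (ˈti:) (ˈro.gri) (ˈbe.sa) (ˈfu.di) po.
Foot heads: 1, 2, 4, 6.
Primary stress on the leftmost head = syllable 1.
Secondary stress on 2, 4, 6: ˈti:.ˌro.gri.ˌbe.sa.ˌfu.di.po.

primary 1, secondary 2, 4, 6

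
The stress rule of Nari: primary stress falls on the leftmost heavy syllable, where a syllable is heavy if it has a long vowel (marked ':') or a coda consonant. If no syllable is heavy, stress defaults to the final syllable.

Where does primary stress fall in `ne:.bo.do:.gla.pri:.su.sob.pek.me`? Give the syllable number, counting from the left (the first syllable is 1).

1

Weights: 1 ne: H, 2 bo L, 3 do: H, 4 gla L, 5 pri: H, 6 su L, 7 sob H, 8 pek H, 9 me L.
Heavy syllables in the domain: 1, 3, 5, 7, 8. The leftmost is syllable 1 (ne:).
Primary stress: syllable 1 → ˈne:.bo.do:.gla.pri:.su.sob.pek.me.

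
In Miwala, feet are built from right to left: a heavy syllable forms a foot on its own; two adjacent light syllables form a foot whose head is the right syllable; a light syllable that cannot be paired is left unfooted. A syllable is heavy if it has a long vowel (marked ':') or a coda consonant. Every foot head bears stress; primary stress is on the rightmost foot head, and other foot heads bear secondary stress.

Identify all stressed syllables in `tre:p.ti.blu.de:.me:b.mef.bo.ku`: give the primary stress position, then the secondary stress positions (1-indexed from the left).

Weights: 1 tre:p H, 2 ti L, 3 blu L, 4 de: H, 5 me:b H, 6 mef H, 7 bo L, 8 ku L.
Parse right to left (heavy = foot alone; LL = one foot; stranded L unfooted): (ˈtre:p) (ti.ˈblu) (ˈde:) (ˈme:b) (ˈmef) (bo.ˈku).
Foot heads: 1, 3, 4, 5, 6, 8.
Primary stress on the rightmost head = syllable 8.
Secondary stress on 1, 3, 4, 5, 6: ˌtre:p.ti.ˌblu.ˌde:.ˌme:b.ˌmef.bo.ˈku.

primary 8, secondary 1, 3, 4, 5, 6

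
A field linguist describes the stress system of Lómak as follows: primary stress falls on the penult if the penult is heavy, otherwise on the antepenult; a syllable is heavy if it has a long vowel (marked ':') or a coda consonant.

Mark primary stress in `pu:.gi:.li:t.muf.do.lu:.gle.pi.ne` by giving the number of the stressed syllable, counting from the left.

7

Weights: 7 gle L, 8 pi L, 9 ne L.
The penult (syllable 8, pi) is light, so stress falls on the antepenult (syllable 7, gle).
Primary stress: syllable 7 → pu:.gi:.li:t.muf.do.lu:.ˈgle.pi.ne.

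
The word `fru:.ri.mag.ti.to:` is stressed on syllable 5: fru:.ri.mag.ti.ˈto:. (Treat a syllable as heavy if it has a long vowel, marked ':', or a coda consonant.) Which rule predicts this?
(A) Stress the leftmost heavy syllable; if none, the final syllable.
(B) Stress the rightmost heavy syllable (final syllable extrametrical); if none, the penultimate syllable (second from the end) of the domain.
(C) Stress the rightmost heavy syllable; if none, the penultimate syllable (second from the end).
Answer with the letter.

C

Rule A → syllable 1 (observed: 5).
Rule B → syllable 3 (observed: 5).
Rule C → syllable 5 ✓.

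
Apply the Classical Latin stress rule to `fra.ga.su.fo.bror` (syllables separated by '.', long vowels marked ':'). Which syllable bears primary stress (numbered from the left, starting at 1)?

Classical Latin: stress the penult if heavy (long vowel or closed), else the antepenult.
Weights: 3 su L, 4 fo L, 5 bror H.
The penult (syllable 4, fo) is light, so stress falls on the antepenult (syllable 3, su).
Stress on syllable 3: fra.ga.ˈsu.fo.bror.

3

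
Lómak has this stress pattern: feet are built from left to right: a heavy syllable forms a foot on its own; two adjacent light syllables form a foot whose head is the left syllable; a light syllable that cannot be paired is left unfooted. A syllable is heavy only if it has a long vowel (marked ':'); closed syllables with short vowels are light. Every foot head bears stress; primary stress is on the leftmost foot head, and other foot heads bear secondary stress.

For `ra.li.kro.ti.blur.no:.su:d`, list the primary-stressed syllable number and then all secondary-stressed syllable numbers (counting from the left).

primary 1, secondary 3, 6, 7

Weights: 1 ra L, 2 li L, 3 kro L, 4 ti L, 5 blur L, 6 no: H, 7 su:d H.
Parse left to right (heavy = foot alone; LL = one foot; stranded L unfooted): (ˈra.li) (ˈkro.ti) blur (ˈno:) (ˈsu:d).
Foot heads: 1, 3, 6, 7.
Primary stress on the leftmost head = syllable 1.
Secondary stress on 3, 6, 7: ˈra.li.ˌkro.ti.blur.ˌno:.ˌsu:d.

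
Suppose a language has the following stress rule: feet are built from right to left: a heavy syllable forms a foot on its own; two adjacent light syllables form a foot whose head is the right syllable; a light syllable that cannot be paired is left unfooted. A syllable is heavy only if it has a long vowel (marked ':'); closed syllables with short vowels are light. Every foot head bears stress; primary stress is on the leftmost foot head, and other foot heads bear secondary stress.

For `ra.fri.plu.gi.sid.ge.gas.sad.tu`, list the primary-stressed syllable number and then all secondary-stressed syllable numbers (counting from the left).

primary 3, secondary 5, 7, 9

Weights: 1 ra L, 2 fri L, 3 plu L, 4 gi L, 5 sid L, 6 ge L, 7 gas L, 8 sad L, 9 tu L.
Parse right to left (heavy = foot alone; LL = one foot; stranded L unfooted): ra (fri.ˈplu) (gi.ˈsid) (ge.ˈgas) (sad.ˈtu).
Foot heads: 3, 5, 7, 9.
Primary stress on the leftmost head = syllable 3.
Secondary stress on 5, 7, 9: ra.fri.ˈplu.gi.ˌsid.ge.ˌgas.sad.ˌtu.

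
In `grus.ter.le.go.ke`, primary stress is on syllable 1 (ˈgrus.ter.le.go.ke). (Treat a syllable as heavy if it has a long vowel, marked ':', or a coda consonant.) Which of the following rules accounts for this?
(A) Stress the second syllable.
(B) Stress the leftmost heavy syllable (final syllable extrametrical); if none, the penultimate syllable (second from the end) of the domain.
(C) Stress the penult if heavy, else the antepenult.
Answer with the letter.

Rule A → syllable 2 (observed: 1).
Rule B → syllable 1 ✓.
Rule C → syllable 3 (observed: 1).

B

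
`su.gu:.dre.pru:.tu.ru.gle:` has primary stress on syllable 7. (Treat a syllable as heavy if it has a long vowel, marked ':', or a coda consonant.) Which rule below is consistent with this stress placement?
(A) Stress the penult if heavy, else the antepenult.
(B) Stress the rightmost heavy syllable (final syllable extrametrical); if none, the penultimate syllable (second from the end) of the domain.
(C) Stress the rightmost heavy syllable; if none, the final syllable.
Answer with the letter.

C

Rule A → syllable 5 (observed: 7).
Rule B → syllable 4 (observed: 7).
Rule C → syllable 7 ✓.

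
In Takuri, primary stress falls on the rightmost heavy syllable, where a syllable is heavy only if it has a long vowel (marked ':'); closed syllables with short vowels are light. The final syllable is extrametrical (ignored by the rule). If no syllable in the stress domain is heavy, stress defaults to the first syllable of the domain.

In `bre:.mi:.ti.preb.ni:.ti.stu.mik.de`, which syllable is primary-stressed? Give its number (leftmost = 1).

The final syllable (9, de) is extrametrical; the stress domain is syllables 1–8.
Weights: 1 bre: H, 2 mi: H, 3 ti L, 4 preb L, 5 ni: H, 6 ti L, 7 stu L, 8 mik L.
Heavy syllables in the domain: 1, 2, 5. The rightmost is syllable 5 (ni:).
Primary stress: syllable 5 → bre:.mi:.ti.preb.ˈni:.ti.stu.mik.de.

5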